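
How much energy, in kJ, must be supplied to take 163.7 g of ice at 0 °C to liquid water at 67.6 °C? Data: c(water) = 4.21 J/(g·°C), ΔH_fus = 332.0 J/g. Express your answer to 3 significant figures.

q = 101 kJ

q1 (melt at 0 °C): 163.7 × 332.0 = 54348 J
q2 (heat water 0.0→67.6 °C): 163.7 × 4.21 × 67.6 = 46588 J
Total: 54348 + 46588 = 100936 J = 101 kJ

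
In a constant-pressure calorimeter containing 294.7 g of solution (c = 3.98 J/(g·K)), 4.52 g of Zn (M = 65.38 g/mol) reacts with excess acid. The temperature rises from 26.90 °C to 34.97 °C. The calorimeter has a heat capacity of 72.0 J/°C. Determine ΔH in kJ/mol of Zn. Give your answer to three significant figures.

ΔH = -145 kJ/mol

|ΔT| = |34.97 − 26.90| = 8.07 °C
|q_surr| = (294.7 × 3.98 + 72.0) × 8.07 = 1244.906 × 8.07 = 10050 J
n(Zn) = 4.52 / 65.38 = 0.06913 mol
Temperature rose, so q_rxn = −|q_surr| = -10.05 kJ
ΔH = q_rxn / n = -145.4 kJ/mol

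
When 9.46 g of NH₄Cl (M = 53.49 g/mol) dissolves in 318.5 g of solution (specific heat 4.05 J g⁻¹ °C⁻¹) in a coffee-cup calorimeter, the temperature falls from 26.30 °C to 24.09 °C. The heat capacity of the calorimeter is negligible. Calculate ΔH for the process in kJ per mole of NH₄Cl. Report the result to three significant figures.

ΔH = 16.1 kJ/mol

|ΔT| = |24.09 − 26.30| = 2.21 °C
|q_surr| = (318.5 × 4.05) × 2.21 = 1289.925 × 2.21 = 2851 J
n(NH₄Cl) = 9.46 / 53.49 = 0.1769 mol
Temperature fell, so q_rxn = +|q_surr| = 2.851 kJ
ΔH = q_rxn / n = 16.12 kJ/mol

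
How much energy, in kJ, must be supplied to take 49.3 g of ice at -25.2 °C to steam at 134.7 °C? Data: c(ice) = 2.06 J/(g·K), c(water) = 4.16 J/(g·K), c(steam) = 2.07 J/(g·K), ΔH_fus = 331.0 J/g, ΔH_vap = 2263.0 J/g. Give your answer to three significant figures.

q = 154 kJ

q1 (heat ice -25.2→0.0 °C): 49.3 × 2.06 × 25.2 = 2559 J
q2 (melt at 0 °C): 49.3 × 331.0 = 16318 J
q3 (heat water 0.0→100.0 °C): 49.3 × 4.16 × 100.0 = 20509 J
q4 (vaporize at 100 °C): 49.3 × 2263.0 = 111566 J
q5 (heat steam 100.0→134.7 °C): 49.3 × 2.07 × 34.7 = 3541 J
Total: 2559 + 16318 + 20509 + 111566 + 3541 = 154493 J = 154 kJ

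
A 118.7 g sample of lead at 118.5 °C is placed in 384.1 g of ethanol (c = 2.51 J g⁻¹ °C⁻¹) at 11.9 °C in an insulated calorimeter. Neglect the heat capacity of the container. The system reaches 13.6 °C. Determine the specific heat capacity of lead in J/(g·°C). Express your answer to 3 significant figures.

c = 0.132 J/(g·°C)

q_gained = (384.1 × 2.51) × (13.6 − 11.9) = 1639 J
q_lost = 118.7 × c × (118.5 − 13.6) = 12451.63 c
Set equal: c = 1639 / 12451.63 = 0.132 J/(g·°C)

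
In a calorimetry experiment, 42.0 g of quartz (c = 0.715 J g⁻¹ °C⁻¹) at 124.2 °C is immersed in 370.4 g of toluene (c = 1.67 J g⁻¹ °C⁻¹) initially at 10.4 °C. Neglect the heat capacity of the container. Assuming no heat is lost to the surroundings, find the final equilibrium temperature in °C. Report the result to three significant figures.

Heat lost by quartz = heat gained by toluene.
(42.0)(0.715)(124.2 − T) = (370.4)(1.67)(T − 10.4)
30.03 (124.2 − T) = 618.568 (T − 10.4)
3729.7 − 30.03 T = 618.568 T − 6433.1
10162.8 = 648.598 T
T = 15.67 °C

T_f = 15.7 °C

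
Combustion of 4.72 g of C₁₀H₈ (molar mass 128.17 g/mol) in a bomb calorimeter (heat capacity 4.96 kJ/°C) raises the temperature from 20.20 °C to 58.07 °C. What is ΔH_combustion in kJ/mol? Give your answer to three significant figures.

ΔT = 58.07 − 20.20 = 37.87 °C
q_cal = C_cal × ΔT = 4.96 × 37.87 = 187.8352 kJ
n = 4.72 / 128.17 = 0.03683 mol
q_rxn = −q_cal = -187.8352 kJ
ΔH = -187.8352 / 0.03683 = -5100 kJ/mol

ΔH = -5100 kJ/mol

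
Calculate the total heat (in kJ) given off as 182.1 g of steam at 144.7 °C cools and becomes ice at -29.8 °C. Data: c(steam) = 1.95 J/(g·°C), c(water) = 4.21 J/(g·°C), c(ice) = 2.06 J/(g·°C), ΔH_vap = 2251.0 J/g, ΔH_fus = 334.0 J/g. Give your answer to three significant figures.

q = 574 kJ

q1 (cool steam 144.7→100 °C): 182.1 × 1.95 × 44.7 = 15873 J
q2 (condense at 100 °C): 182.1 × 2251.0 = 409907 J
q3 (cool water 100→0 °C): 182.1 × 4.21 × 100.0 = 76664 J
q4 (freeze at 0 °C): 182.1 × 334.0 = 60821 J
q5 (cool ice 0→-29.8 °C): 182.1 × 2.06 × 29.8 = 11179 J
Total: 15873 + 409907 + 76664 + 60821 + 11179 = 574444 J = 574 kJ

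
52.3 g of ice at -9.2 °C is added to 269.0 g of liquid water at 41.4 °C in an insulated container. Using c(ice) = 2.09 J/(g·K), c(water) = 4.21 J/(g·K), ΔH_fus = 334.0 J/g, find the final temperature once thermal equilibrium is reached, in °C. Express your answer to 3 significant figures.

Heat to bring ice to 0 °C and melt it: q₁ = 52.3×2.09×9.2 + 52.3×334.0 = 18474 J
Heat the water can supply cooling to 0 °C: 269.0×4.21×41.4 = 46885.1 J > q₁, so all ice melts.
Energy balance: 269.0×4.21×(41.4 − T) = 18474 + 52.3×4.21×(T − 0)
1132.49(41.4 − T) = 18474 + 220.183 T
46885.1 − 18474 = 1352.673 T
T = 28411.1 / 1352.673 = 21.00 °C

T_f = 21.0 °C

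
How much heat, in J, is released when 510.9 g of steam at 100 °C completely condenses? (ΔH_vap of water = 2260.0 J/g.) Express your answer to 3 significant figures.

q = 1150000 J

q = m × ΔH_vap = 510.9 × 2260.0 = 1154600 J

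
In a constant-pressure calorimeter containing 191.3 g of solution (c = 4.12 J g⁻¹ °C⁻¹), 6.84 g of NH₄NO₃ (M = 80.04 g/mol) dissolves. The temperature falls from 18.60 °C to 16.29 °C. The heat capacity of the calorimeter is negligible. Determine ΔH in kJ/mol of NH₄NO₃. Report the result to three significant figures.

|ΔT| = |16.29 − 18.60| = 2.31 °C
|q_surr| = (191.3 × 4.12) × 2.31 = 788.156 × 2.31 = 1821 J
n(NH₄NO₃) = 6.84 / 80.04 = 0.08546 mol
Temperature fell, so q_rxn = +|q_surr| = 1.821 kJ
ΔH = q_rxn / n = 21.31 kJ/mol

ΔH = 21.3 kJ/mol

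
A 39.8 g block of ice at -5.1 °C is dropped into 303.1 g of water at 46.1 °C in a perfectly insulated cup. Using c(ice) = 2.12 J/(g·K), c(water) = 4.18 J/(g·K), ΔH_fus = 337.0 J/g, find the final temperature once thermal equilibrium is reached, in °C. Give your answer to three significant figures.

T_f = 31.1 °C

Heat to bring ice to 0 °C and melt it: q₁ = 39.8×2.12×5.1 + 39.8×337.0 = 13843 J
Heat the water can supply cooling to 0 °C: 303.1×4.18×46.1 = 58406.8 J > q₁, so all ice melts.
Energy balance: 303.1×4.18×(46.1 − T) = 13843 + 39.8×4.18×(T − 0)
1266.958(46.1 − T) = 13843 + 166.364 T
58406.8 − 13843 = 1433.322 T
T = 44563.8 / 1433.322 = 31.09 °C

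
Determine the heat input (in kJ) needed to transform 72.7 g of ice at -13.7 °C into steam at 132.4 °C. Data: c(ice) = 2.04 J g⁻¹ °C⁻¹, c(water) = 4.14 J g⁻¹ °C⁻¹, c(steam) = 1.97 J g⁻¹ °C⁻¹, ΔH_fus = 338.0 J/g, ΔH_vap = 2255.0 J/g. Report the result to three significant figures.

q = 225 kJ

q1 (heat ice -13.7→0.0 °C): 72.7 × 2.04 × 13.7 = 2032 J
q2 (melt at 0 °C): 72.7 × 338.0 = 24573 J
q3 (heat water 0.0→100.0 °C): 72.7 × 4.14 × 100.0 = 30098 J
q4 (vaporize at 100 °C): 72.7 × 2255.0 = 163939 J
q5 (heat steam 100.0→132.4 °C): 72.7 × 1.97 × 32.4 = 4640 J
Total: 2032 + 24573 + 30098 + 163939 + 4640 = 225282 J = 225 kJ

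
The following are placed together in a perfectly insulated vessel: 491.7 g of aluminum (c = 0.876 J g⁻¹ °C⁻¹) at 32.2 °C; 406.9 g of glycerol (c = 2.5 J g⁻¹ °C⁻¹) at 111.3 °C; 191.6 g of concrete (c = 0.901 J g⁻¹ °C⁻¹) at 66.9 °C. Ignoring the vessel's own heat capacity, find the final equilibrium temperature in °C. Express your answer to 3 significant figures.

T_f = 85.5 °C

Σ mᵢcᵢ(T − Tᵢ) = 0  ⇒  T = Σ mᵢcᵢTᵢ / Σ mᵢcᵢ
Σ mᵢcᵢ = 491.7×0.876 + 406.9×2.5 + 191.6×0.901 = 1620.6108
Σ mᵢcᵢTᵢ = 430.7292×32.2 + 1017.25×111.3 + 172.6316×66.9 = 138640
T = 138640 / 1620.6108 = 85.548 °C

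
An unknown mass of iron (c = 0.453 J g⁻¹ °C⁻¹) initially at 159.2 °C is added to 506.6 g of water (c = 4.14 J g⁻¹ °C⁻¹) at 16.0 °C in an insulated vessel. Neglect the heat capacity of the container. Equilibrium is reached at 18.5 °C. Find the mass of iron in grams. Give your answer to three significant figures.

m = 82.3 g

q_gained = (506.6 × 4.14) × (18.5 − 16.0) = 5243 J
q_lost = m × 0.453 × (159.2 − 18.5) = 63.7371 m
m = 5243 / 63.7371 = 82.3 g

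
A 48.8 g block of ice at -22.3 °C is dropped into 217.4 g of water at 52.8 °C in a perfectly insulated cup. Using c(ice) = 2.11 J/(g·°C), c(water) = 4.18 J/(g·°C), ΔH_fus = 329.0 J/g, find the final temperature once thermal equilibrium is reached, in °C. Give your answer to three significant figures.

Heat to bring ice to 0 °C and melt it: q₁ = 48.8×2.11×22.3 + 48.8×329.0 = 18351 J
Heat the water can supply cooling to 0 °C: 217.4×4.18×52.8 = 47981.0 J > q₁, so all ice melts.
Energy balance: 217.4×4.18×(52.8 − T) = 18351 + 48.8×4.18×(T − 0)
908.732(52.8 − T) = 18351 + 203.984 T
47981.0 − 18351 = 1112.716 T
T = 29630.0 / 1112.716 = 26.63 °C

T_f = 26.6 °C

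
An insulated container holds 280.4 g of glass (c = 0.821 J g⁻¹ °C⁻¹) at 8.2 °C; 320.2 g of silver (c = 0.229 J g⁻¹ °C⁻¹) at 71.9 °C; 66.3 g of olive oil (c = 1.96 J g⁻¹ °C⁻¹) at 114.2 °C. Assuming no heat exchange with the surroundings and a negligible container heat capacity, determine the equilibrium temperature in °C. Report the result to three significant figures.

Σ mᵢcᵢ(T − Tᵢ) = 0  ⇒  T = Σ mᵢcᵢTᵢ / Σ mᵢcᵢ
Σ mᵢcᵢ = 280.4×0.821 + 320.2×0.229 + 66.3×1.96 = 433.4822
Σ mᵢcᵢTᵢ = 230.2084×8.2 + 73.3258×71.9 + 129.948×114.2 = 22000
T = 22000 / 433.4822 = 50.75 °C

T_f = 50.8 °C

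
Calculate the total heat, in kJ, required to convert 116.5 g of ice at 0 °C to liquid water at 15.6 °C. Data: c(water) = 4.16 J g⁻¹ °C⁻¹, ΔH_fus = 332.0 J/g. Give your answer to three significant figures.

q = 46.2 kJ

q1 (melt at 0 °C): 116.5 × 332.0 = 38678 J
q2 (heat water 0.0→15.6 °C): 116.5 × 4.16 × 15.6 = 7560 J
Total: 38678 + 7560 = 46238 J = 46.2 kJ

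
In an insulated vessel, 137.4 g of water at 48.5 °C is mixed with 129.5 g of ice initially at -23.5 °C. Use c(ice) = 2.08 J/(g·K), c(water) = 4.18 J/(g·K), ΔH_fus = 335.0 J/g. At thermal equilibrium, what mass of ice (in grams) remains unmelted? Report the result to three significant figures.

Heat to warm all ice to 0 °C: 129.5×2.08×23.5 = 6329.96 J
Heat released by water cooling to 0 °C: 137.4×4.18×48.5 = 27855.1 J
27855.1 J < 6329.96 + 129.5×335.0 = 49712.46 J, so not all ice melts; final T = 0 °C.
Heat left for melting: 27855.1 − 6329.96 = 21525.14 J
Mass melted = 21525.14 / 335.0 = 64.254 g
Ice remaining = 129.5 − 64.254 = 65.246 g

m_ice remaining = 65.2 g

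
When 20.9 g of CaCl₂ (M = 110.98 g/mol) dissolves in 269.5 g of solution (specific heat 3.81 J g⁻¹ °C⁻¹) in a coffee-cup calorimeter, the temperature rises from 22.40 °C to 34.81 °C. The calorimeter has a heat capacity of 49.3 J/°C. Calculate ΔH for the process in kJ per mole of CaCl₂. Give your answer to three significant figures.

|ΔT| = |34.81 − 22.40| = 12.41 °C
|q_surr| = (269.5 × 3.81 + 49.3) × 12.41 = 1076.095 × 12.41 = 13350 J
n(CaCl₂) = 20.9 / 110.98 = 0.1883 mol
Temperature rose, so q_rxn = −|q_surr| = -13.35 kJ
ΔH = q_rxn / n = -70.90 kJ/mol

ΔH = -70.9 kJ/mol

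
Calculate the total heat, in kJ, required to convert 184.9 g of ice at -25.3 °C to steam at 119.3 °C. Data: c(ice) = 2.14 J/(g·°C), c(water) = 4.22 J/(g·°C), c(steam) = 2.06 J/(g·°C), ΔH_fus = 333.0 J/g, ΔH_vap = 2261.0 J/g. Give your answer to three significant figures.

q = 575 kJ

q1 (heat ice -25.3→0.0 °C): 184.9 × 2.14 × 25.3 = 10011 J
q2 (melt at 0 °C): 184.9 × 333.0 = 61572 J
q3 (heat water 0.0→100.0 °C): 184.9 × 4.22 × 100.0 = 78028 J
q4 (vaporize at 100 °C): 184.9 × 2261.0 = 418059 J
q5 (heat steam 100.0→119.3 °C): 184.9 × 2.06 × 19.3 = 7351 J
Total: 10011 + 61572 + 78028 + 418059 + 7351 = 575021 J = 575 kJ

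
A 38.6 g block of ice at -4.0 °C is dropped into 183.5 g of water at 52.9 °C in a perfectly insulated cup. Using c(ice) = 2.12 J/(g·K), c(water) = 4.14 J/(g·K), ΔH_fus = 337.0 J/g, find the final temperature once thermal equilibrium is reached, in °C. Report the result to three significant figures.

T_f = 29.2 °C

Heat to bring ice to 0 °C and melt it: q₁ = 38.6×2.12×4.0 + 38.6×337.0 = 13336 J
Heat the water can supply cooling to 0 °C: 183.5×4.14×52.9 = 40187.6 J > q₁, so all ice melts.
Energy balance: 183.5×4.14×(52.9 − T) = 13336 + 38.6×4.14×(T − 0)
759.69(52.9 − T) = 13336 + 159.804 T
40187.6 − 13336 = 919.494 T
T = 26851.6 / 919.494 = 29.20 °C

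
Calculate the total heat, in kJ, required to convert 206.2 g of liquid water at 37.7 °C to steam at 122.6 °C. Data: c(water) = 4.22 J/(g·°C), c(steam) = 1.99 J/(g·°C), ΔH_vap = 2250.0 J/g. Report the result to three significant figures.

q1 (heat water 37.7→100.0 °C): 206.2 × 4.22 × 62.3 = 54211 J
q2 (vaporize at 100 °C): 206.2 × 2250.0 = 463950 J
q3 (heat steam 100.0→122.6 °C): 206.2 × 1.99 × 22.6 = 9274 J
Total: 54211 + 463950 + 9274 = 527435 J = 527 kJ

q = 527 kJ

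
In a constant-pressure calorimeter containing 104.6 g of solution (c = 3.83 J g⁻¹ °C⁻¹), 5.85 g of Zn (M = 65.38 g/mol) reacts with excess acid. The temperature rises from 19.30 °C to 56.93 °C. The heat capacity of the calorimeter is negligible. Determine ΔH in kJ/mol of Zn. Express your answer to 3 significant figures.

ΔH = -168 kJ/mol

|ΔT| = |56.93 − 19.30| = 37.63 °C
|q_surr| = (104.6 × 3.83) × 37.63 = 400.618 × 37.63 = 15075 J
n(Zn) = 5.85 / 65.38 = 0.089477 mol
Temperature rose, so q_rxn = −|q_surr| = -15.075 kJ
ΔH = q_rxn / n = -168.48 kJ/mol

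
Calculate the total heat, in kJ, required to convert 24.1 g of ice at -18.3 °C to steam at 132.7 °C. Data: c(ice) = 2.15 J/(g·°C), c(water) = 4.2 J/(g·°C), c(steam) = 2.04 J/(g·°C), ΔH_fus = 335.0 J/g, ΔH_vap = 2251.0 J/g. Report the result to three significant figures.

q = 75.0 kJ

q1 (heat ice -18.3→0.0 °C): 24.1 × 2.15 × 18.3 = 948 J
q2 (melt at 0 °C): 24.1 × 335.0 = 8074 J
q3 (heat water 0.0→100.0 °C): 24.1 × 4.2 × 100.0 = 10122 J
q4 (vaporize at 100 °C): 24.1 × 2251.0 = 54249 J
q5 (heat steam 100.0→132.7 °C): 24.1 × 2.04 × 32.7 = 1608 J
Total: 948 + 8074 + 10122 + 54249 + 1608 = 75001 J = 75.0 kJ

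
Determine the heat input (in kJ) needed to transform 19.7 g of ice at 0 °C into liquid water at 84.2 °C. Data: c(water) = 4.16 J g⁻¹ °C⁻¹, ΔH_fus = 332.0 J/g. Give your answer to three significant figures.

q1 (melt at 0 °C): 19.7 × 332.0 = 6540 J
q2 (heat water 0.0→84.2 °C): 19.7 × 4.16 × 84.2 = 6900 J
Total: 6540 + 6900 = 13440 J = 13.4 kJ

q = 13.4 kJ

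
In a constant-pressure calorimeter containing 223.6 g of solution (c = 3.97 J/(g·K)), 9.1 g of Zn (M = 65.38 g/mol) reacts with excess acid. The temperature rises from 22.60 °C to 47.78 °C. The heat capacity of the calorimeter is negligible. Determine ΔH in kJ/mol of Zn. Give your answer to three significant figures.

ΔH = -161 kJ/mol

|ΔT| = |47.78 − 22.60| = 25.18 °C
|q_surr| = (223.6 × 3.97) × 25.18 = 887.692 × 25.18 = 22350 J
n(Zn) = 9.1 / 65.38 = 0.1392 mol
Temperature rose, so q_rxn = −|q_surr| = -22.35 kJ
ΔH = q_rxn / n = -160.6 kJ/mol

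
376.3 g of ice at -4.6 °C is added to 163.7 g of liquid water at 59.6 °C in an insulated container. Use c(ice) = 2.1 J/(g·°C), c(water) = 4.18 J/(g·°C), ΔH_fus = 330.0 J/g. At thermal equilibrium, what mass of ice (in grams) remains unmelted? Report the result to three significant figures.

m_ice remaining = 264 g

Heat to warm all ice to 0 °C: 376.3×2.1×4.6 = 3635.1 J
Heat released by water cooling to 0 °C: 163.7×4.18×59.6 = 40782 J
40782 J < 3635.1 + 376.3×330.0 = 127814.1 J, so not all ice melts; final T = 0 °C.
Heat left for melting: 40782 − 3635.1 = 37146.9 J
Mass melted = 37146.9 / 330.0 = 112.6 g
Ice remaining = 376.3 − 112.6 = 263.7 g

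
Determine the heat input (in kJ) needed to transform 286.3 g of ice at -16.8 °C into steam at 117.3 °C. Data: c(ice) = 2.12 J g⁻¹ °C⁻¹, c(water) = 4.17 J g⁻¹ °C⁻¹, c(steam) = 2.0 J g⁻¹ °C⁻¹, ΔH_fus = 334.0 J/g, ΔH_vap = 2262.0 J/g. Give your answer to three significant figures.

q = 883 kJ

q1 (heat ice -16.8→0.0 °C): 286.3 × 2.12 × 16.8 = 10197 J
q2 (melt at 0 °C): 286.3 × 334.0 = 95624 J
q3 (heat water 0.0→100.0 °C): 286.3 × 4.17 × 100.0 = 119387 J
q4 (vaporize at 100 °C): 286.3 × 2262.0 = 647611 J
q5 (heat steam 100.0→117.3 °C): 286.3 × 2.0 × 17.3 = 9906 J
Total: 10197 + 95624 + 119387 + 647611 + 9906 = 882725 J = 883 kJ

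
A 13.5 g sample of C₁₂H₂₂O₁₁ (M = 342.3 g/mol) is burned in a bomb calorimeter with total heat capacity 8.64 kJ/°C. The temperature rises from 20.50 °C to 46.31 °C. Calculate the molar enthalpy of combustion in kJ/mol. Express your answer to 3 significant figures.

ΔH = -5650 kJ/mol

ΔT = 46.31 − 20.50 = 25.81 °C
q_cal = C_cal × ΔT = 8.64 × 25.81 = 222.9984 kJ
n = 13.5 / 342.3 = 0.03944 mol
q_rxn = −q_cal = -222.9984 kJ
ΔH = -222.9984 / 0.03944 = -5654 kJ/mol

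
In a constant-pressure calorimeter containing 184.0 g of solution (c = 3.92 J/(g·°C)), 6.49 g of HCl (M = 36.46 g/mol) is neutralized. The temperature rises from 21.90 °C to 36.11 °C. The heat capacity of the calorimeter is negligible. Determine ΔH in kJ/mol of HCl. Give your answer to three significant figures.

ΔH = -57.6 kJ/mol

|ΔT| = |36.11 − 21.90| = 14.21 °C
|q_surr| = (184.0 × 3.92) × 14.21 = 721.28 × 14.21 = 10250 J
n(HCl) = 6.49 / 36.46 = 0.1780 mol
Temperature rose, so q_rxn = −|q_surr| = -10.25 kJ
ΔH = q_rxn / n = -57.58 kJ/mol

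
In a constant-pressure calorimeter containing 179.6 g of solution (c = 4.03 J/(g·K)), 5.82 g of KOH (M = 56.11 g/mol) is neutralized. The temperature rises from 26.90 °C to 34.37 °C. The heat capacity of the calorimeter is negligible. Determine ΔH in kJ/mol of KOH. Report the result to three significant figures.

ΔH = -52.1 kJ/mol

|ΔT| = |34.37 − 26.90| = 7.47 °C
|q_surr| = (179.6 × 4.03) × 7.47 = 723.788 × 7.47 = 5407 J
n(KOH) = 5.82 / 56.11 = 0.1037 mol
Temperature rose, so q_rxn = −|q_surr| = -5.407 kJ
ΔH = q_rxn / n = -52.14 kJ/mol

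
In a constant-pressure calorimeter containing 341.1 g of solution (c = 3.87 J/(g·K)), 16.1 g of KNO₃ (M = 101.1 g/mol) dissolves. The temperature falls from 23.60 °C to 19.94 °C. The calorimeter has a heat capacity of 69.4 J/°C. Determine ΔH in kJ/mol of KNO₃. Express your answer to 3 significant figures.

ΔH = 31.9 kJ/mol

|ΔT| = |19.94 − 23.60| = 3.66 °C
|q_surr| = (341.1 × 3.87 + 69.4) × 3.66 = 1389.457 × 3.66 = 5085 J
n(KNO₃) = 16.1 / 101.1 = 0.1592 mol
Temperature fell, so q_rxn = +|q_surr| = 5.085 kJ
ΔH = q_rxn / n = 31.94 kJ/mol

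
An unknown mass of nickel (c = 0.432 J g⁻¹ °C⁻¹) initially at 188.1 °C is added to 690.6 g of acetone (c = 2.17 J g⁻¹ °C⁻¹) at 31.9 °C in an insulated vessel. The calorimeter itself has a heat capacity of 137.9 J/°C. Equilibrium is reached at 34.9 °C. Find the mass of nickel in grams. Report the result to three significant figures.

m = 74.2 g

q_gained = (690.6 × 2.17 + 137.9) × (34.9 − 31.9) = 4910 J
q_lost = m × 0.432 × (188.1 − 34.9) = 66.1824 m
m = 4910 / 66.1824 = 74.2 g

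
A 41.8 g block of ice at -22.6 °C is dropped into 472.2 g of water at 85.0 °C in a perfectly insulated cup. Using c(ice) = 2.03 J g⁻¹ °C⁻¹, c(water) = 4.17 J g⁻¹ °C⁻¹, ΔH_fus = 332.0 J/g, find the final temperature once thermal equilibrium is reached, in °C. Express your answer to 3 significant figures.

T_f = 70.7 °C

Heat to bring ice to 0 °C and melt it: q₁ = 41.8×2.03×22.6 + 41.8×332.0 = 15795 J
Heat the water can supply cooling to 0 °C: 472.2×4.17×85.0 = 167371 J > q₁, so all ice melts.
Energy balance: 472.2×4.17×(85.0 − T) = 15795 + 41.8×4.17×(T − 0)
1969.074(85.0 − T) = 15795 + 174.306 T
167371 − 15795 = 2143.380 T
T = 151576 / 2143.380 = 70.72 °C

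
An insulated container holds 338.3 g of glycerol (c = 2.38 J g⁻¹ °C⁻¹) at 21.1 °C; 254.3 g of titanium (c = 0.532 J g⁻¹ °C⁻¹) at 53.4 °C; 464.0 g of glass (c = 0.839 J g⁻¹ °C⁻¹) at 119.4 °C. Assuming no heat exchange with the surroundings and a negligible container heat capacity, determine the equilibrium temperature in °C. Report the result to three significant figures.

Σ mᵢcᵢ(T − Tᵢ) = 0  ⇒  T = Σ mᵢcᵢTᵢ / Σ mᵢcᵢ
Σ mᵢcᵢ = 338.3×2.38 + 254.3×0.532 + 464.0×0.839 = 1329.7376
Σ mᵢcᵢTᵢ = 805.154×21.1 + 135.2876×53.4 + 389.296×119.4 = 70695
T = 70695 / 1329.7376 = 53.16 °C

T_f = 53.2 °C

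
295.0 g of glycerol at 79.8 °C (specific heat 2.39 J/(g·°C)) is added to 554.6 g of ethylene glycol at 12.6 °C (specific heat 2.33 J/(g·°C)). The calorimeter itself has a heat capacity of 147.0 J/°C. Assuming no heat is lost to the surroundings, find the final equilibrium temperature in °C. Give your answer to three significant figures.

Heat lost by glycerol = heat gained by ethylene glycol + calorimeter.
(295.0)(2.39)(79.8 − T) = [(554.6)(2.33) + 147.0](T − 12.6)
705.05 (79.8 − T) = 1439.218 (T − 12.6)
56263 − 705.05 T = 1439.218 T − 18134
74397 = 2144.268 T
T = 34.70 °C

T_f = 34.7 °C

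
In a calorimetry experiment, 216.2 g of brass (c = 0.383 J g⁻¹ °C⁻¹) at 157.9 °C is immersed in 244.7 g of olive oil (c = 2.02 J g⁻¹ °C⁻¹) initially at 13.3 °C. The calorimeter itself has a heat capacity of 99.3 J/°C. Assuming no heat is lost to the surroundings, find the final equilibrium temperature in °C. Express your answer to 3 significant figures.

T_f = 31.0 °C

Heat lost by brass = heat gained by olive oil + calorimeter.
(216.2)(0.383)(157.9 − T) = [(244.7)(2.02) + 99.3](T − 13.3)
82.8046 (157.9 − T) = 593.594 (T − 13.3)
13075 − 82.8046 T = 593.594 T − 7894.8
20969.8 = 676.3986 T
T = 31.00 °C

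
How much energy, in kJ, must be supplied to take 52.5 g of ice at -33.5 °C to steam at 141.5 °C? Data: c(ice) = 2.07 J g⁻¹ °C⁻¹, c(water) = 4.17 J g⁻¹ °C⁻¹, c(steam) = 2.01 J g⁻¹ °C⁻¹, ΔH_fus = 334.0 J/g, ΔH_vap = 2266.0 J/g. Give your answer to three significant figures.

q = 166 kJ

q1 (heat ice -33.5→0.0 °C): 52.5 × 2.07 × 33.5 = 3641 J
q2 (melt at 0 °C): 52.5 × 334.0 = 17535 J
q3 (heat water 0.0→100.0 °C): 52.5 × 4.17 × 100.0 = 21893 J
q4 (vaporize at 100 °C): 52.5 × 2266.0 = 118965 J
q5 (heat steam 100.0→141.5 °C): 52.5 × 2.01 × 41.5 = 4379 J
Total: 3641 + 17535 + 21893 + 118965 + 4379 = 166413 J = 166 kJ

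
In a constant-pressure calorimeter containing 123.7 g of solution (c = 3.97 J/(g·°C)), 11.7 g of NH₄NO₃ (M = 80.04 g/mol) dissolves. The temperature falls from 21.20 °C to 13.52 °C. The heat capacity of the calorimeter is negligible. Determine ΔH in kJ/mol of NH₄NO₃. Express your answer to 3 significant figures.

ΔH = 25.8 kJ/mol

|ΔT| = |13.52 − 21.20| = 7.68 °C
|q_surr| = (123.7 × 3.97) × 7.68 = 491.089 × 7.68 = 3772 J
n(NH₄NO₃) = 11.7 / 80.04 = 0.1462 mol
Temperature fell, so q_rxn = +|q_surr| = 3.772 kJ
ΔH = q_rxn / n = 25.80 kJ/mol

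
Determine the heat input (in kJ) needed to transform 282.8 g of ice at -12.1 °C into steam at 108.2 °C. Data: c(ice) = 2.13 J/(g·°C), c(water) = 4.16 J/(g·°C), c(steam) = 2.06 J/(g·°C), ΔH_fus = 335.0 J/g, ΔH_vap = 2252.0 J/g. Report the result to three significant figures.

q = 861 kJ

q1 (heat ice -12.1→0.0 °C): 282.8 × 2.13 × 12.1 = 7289 J
q2 (melt at 0 °C): 282.8 × 335.0 = 94738 J
q3 (heat water 0.0→100.0 °C): 282.8 × 4.16 × 100.0 = 117645 J
q4 (vaporize at 100 °C): 282.8 × 2252.0 = 636866 J
q5 (heat steam 100.0→108.2 °C): 282.8 × 2.06 × 8.2 = 4777 J
Total: 7289 + 94738 + 117645 + 636866 + 4777 = 861315 J = 861 kJ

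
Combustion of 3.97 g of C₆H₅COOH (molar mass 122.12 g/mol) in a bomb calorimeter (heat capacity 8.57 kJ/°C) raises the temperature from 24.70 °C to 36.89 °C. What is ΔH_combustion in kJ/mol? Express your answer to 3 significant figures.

ΔH = -3210 kJ/mol

ΔT = 36.89 − 24.70 = 12.19 °C
q_cal = C_cal × ΔT = 8.57 × 12.19 = 104.4683 kJ
n = 3.97 / 122.12 = 0.03251 mol
q_rxn = −q_cal = -104.4683 kJ
ΔH = -104.4683 / 0.03251 = -3213 kJ/mol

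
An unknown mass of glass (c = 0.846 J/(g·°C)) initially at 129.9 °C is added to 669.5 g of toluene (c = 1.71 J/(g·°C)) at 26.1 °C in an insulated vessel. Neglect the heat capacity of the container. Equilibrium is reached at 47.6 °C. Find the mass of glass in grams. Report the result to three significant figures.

q_gained = (669.5 × 1.71) × (47.6 − 26.1) = 24614 J
q_lost = m × 0.846 × (129.9 − 47.6) = 69.6258 m
m = 24614 / 69.6258 = 354 g

m = 354 g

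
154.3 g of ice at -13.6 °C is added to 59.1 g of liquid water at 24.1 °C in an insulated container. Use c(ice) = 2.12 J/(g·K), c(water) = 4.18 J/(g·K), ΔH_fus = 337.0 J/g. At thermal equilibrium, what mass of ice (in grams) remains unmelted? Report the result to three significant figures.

m_ice remaining = 150 g

Heat to warm all ice to 0 °C: 154.3×2.12×13.6 = 4448.8 J
Heat released by water cooling to 0 °C: 59.1×4.18×24.1 = 5953.6 J
5953.6 J < 4448.8 + 154.3×337.0 = 56447.9 J, so not all ice melts; final T = 0 °C.
Heat left for melting: 5953.6 − 4448.8 = 1504.8 J
Mass melted = 1504.8 / 337.0 = 4.465 g
Ice remaining = 154.3 − 4.465 = 149.835 g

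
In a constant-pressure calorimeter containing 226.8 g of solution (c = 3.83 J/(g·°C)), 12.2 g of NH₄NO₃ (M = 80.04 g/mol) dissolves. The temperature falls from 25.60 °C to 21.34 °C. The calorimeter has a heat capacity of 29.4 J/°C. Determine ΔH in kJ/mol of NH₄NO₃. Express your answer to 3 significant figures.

ΔH = 25.1 kJ/mol

|ΔT| = |21.34 − 25.60| = 4.26 °C
|q_surr| = (226.8 × 3.83 + 29.4) × 4.26 = 898.044 × 4.26 = 3826 J
n(NH₄NO₃) = 12.2 / 80.04 = 0.1524 mol
Temperature fell, so q_rxn = +|q_surr| = 3.826 kJ
ΔH = q_rxn / n = 25.10 kJ/mol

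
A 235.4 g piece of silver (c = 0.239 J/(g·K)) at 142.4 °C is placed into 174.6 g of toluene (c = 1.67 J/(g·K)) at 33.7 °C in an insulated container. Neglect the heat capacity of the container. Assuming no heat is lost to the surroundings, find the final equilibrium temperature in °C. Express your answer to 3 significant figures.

T_f = 51.3 °C

Heat lost by silver = heat gained by toluene.
(235.4)(0.239)(142.4 − T) = (174.6)(1.67)(T − 33.7)
56.2606 (142.4 − T) = 291.582 (T − 33.7)
8011.5 − 56.2606 T = 291.582 T − 9826.3
17837.8 = 347.8426 T
T = 51.28 °C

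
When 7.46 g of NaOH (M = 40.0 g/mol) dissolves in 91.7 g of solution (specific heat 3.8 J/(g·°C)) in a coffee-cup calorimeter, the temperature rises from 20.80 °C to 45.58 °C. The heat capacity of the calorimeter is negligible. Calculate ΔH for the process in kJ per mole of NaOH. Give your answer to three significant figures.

ΔH = -46.3 kJ/mol

|ΔT| = |45.58 − 20.80| = 24.78 °C
|q_surr| = (91.7 × 3.8) × 24.78 = 348.46 × 24.78 = 8635 J
n(NaOH) = 7.46 / 40.0 = 0.1865 mol
Temperature rose, so q_rxn = −|q_surr| = -8.635 kJ
ΔH = q_rxn / n = -46.30 kJ/mol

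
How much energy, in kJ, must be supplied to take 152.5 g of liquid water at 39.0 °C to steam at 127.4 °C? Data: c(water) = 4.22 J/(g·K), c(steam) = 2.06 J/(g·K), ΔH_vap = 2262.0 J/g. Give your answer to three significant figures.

q = 393 kJ

q1 (heat water 39.0→100.0 °C): 152.5 × 4.22 × 61.0 = 39257 J
q2 (vaporize at 100 °C): 152.5 × 2262.0 = 344955 J
q3 (heat steam 100.0→127.4 °C): 152.5 × 2.06 × 27.4 = 8608 J
Total: 39257 + 344955 + 8608 = 392820 J = 393 kJ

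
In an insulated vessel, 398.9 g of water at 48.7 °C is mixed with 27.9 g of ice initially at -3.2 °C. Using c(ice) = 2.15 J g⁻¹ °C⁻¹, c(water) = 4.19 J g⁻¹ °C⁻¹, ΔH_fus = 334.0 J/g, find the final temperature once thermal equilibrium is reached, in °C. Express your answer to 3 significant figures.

Heat to bring ice to 0 °C and melt it: q₁ = 27.9×2.15×3.2 + 27.9×334.0 = 9510.6 J
Heat the water can supply cooling to 0 °C: 398.9×4.19×48.7 = 81396.7 J > q₁, so all ice melts.
Energy balance: 398.9×4.19×(48.7 − T) = 9510.6 + 27.9×4.19×(T − 0)
1671.391(48.7 − T) = 9510.6 + 116.901 T
81396.7 − 9510.6 = 1788.292 T
T = 71886.1 / 1788.292 = 40.20 °C

T_f = 40.2 °C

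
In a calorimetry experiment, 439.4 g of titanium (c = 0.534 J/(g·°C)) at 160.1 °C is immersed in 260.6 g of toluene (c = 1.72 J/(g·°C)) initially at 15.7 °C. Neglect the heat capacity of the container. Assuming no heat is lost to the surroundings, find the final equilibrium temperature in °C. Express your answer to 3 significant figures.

Heat lost by titanium = heat gained by toluene.
(439.4)(0.534)(160.1 − T) = (260.6)(1.72)(T − 15.7)
234.6396 (160.1 − T) = 448.232 (T − 15.7)
37566 − 234.6396 T = 448.232 T − 7037.2
44603.2 = 682.8716 T
T = 65.32 °C

T_f = 65.3 °C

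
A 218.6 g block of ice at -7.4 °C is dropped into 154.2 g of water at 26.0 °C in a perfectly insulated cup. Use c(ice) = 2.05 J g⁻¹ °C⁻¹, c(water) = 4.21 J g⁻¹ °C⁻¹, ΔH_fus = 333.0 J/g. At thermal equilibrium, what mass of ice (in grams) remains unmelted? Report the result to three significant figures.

Heat to warm all ice to 0 °C: 218.6×2.05×7.4 = 3316.2 J
Heat released by water cooling to 0 °C: 154.2×4.21×26.0 = 16879 J
16879 J < 3316.2 + 218.6×333.0 = 76110.0 J, so not all ice melts; final T = 0 °C.
Heat left for melting: 16879 − 3316.2 = 13562.8 J
Mass melted = 13562.8 / 333.0 = 40.73 g
Ice remaining = 218.6 − 40.73 = 177.87 g

m_ice remaining = 178 g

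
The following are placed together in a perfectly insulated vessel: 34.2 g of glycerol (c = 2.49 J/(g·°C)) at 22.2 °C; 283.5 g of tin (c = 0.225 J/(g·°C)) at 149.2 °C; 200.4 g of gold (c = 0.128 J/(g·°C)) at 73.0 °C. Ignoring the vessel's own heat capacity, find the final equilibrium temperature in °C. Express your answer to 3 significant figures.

T_f = 76.1 °C

Σ mᵢcᵢ(T − Tᵢ) = 0  ⇒  T = Σ mᵢcᵢTᵢ / Σ mᵢcᵢ
Σ mᵢcᵢ = 34.2×2.49 + 283.5×0.225 + 200.4×0.128 = 174.5967
Σ mᵢcᵢTᵢ = 85.158×22.2 + 63.7875×149.2 + 25.6512×73.0 = 13280
T = 13280 / 174.5967 = 76.06 °C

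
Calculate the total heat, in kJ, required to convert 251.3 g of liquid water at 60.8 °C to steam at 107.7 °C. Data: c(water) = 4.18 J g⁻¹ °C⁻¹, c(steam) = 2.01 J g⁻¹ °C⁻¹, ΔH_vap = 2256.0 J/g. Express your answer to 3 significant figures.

q1 (heat water 60.8→100.0 °C): 251.3 × 4.18 × 39.2 = 41177 J
q2 (vaporize at 100 °C): 251.3 × 2256.0 = 566933 J
q3 (heat steam 100.0→107.7 °C): 251.3 × 2.01 × 7.7 = 3889 J
Total: 41177 + 566933 + 3889 = 611999 J = 612 kJ

q = 612 kJ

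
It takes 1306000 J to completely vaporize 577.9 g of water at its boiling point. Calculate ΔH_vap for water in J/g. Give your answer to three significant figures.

ΔH_vap = 2260 J/g

ΔH_vap = q / m = 1306000 / 577.9 = 2260 J/g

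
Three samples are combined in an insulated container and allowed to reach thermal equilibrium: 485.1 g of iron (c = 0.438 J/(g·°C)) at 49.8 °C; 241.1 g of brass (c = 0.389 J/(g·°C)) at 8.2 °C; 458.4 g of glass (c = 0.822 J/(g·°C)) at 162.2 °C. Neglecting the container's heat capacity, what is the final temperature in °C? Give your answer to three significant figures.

Σ mᵢcᵢ(T − Tᵢ) = 0  ⇒  T = Σ mᵢcᵢTᵢ / Σ mᵢcᵢ
Σ mᵢcᵢ = 485.1×0.438 + 241.1×0.389 + 458.4×0.822 = 683.0665
Σ mᵢcᵢTᵢ = 212.4738×49.8 + 93.7879×8.2 + 376.8048×162.2 = 72468
T = 72468 / 683.0665 = 106.1 °C

T_f = 106 °C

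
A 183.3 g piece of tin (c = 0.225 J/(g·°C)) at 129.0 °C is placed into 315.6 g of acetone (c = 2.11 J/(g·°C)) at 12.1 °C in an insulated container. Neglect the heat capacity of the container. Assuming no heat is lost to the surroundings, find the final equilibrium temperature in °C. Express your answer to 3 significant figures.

T_f = 18.9 °C

Heat lost by tin = heat gained by acetone.
(183.3)(0.225)(129.0 − T) = (315.6)(2.11)(T − 12.1)
41.2425 (129.0 − T) = 665.916 (T − 12.1)
5320.3 − 41.2425 T = 665.916 T − 8057.6
13377.9 = 707.1585 T
T = 18.92 °C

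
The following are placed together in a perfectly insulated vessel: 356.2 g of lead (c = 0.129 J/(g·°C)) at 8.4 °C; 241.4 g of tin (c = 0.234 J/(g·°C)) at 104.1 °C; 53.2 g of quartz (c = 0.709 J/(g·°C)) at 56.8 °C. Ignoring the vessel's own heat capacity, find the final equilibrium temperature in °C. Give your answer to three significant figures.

T_f = 60.0 °C

Σ mᵢcᵢ(T − Tᵢ) = 0  ⇒  T = Σ mᵢcᵢTᵢ / Σ mᵢcᵢ
Σ mᵢcᵢ = 356.2×0.129 + 241.4×0.234 + 53.2×0.709 = 140.1562
Σ mᵢcᵢTᵢ = 45.9498×8.4 + 56.4876×104.1 + 37.7188×56.8 = 8408.8
T = 8408.8 / 140.1562 = 60.00 °C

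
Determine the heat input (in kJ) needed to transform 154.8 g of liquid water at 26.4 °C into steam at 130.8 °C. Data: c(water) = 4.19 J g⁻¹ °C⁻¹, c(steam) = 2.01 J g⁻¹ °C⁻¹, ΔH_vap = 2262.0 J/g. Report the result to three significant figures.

q1 (heat water 26.4→100.0 °C): 154.8 × 4.19 × 73.6 = 47738 J
q2 (vaporize at 100 °C): 154.8 × 2262.0 = 350158 J
q3 (heat steam 100.0→130.8 °C): 154.8 × 2.01 × 30.8 = 9583 J
Total: 47738 + 350158 + 9583 = 407479 J = 407 kJ

q = 407 kJ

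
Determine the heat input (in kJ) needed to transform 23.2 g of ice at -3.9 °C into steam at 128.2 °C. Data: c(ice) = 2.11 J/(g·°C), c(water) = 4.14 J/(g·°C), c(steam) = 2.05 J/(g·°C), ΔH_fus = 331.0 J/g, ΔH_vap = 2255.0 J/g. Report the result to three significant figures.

q = 71.1 kJ

q1 (heat ice -3.9→0.0 °C): 23.2 × 2.11 × 3.9 = 191 J
q2 (melt at 0 °C): 23.2 × 331.0 = 7679 J
q3 (heat water 0.0→100.0 °C): 23.2 × 4.14 × 100.0 = 9605 J
q4 (vaporize at 100 °C): 23.2 × 2255.0 = 52316 J
q5 (heat steam 100.0→128.2 °C): 23.2 × 2.05 × 28.2 = 1341 J
Total: 191 + 7679 + 9605 + 52316 + 1341 = 71132 J = 71.1 kJ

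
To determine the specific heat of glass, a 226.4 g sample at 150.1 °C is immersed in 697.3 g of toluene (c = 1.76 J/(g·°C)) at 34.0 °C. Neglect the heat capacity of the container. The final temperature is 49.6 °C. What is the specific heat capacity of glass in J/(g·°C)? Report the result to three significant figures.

q_gained = (697.3 × 1.76) × (49.6 − 34.0) = 19145 J
q_lost = 226.4 × c × (150.1 − 49.6) = 22753.2 c
Set equal: c = 19145 / 22753.2 = 0.841 J/(g·°C)

c = 0.841 J/(g·°C)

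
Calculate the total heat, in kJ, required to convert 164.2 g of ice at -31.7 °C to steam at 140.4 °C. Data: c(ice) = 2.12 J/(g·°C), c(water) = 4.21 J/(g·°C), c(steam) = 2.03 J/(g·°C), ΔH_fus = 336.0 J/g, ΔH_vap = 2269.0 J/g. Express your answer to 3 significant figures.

q1 (heat ice -31.7→0.0 °C): 164.2 × 2.12 × 31.7 = 11035 J
q2 (melt at 0 °C): 164.2 × 336.0 = 55171 J
q3 (heat water 0.0→100.0 °C): 164.2 × 4.21 × 100.0 = 69128 J
q4 (vaporize at 100 °C): 164.2 × 2269.0 = 372570 J
q5 (heat steam 100.0→140.4 °C): 164.2 × 2.03 × 40.4 = 13466 J
Total: 11035 + 55171 + 69128 + 372570 + 13466 = 521370 J = 521 kJ

q = 521 kJ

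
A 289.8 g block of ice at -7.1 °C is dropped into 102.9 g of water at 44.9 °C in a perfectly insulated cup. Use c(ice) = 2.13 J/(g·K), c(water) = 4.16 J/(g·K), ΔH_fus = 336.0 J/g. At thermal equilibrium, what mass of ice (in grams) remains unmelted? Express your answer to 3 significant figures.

m_ice remaining = 246 g

Heat to warm all ice to 0 °C: 289.8×2.13×7.1 = 4382.6 J
Heat released by water cooling to 0 °C: 102.9×4.16×44.9 = 19220 J
19220 J < 4382.6 + 289.8×336.0 = 101755.4 J, so not all ice melts; final T = 0 °C.
Heat left for melting: 19220 − 4382.6 = 14837.4 J
Mass melted = 14837.4 / 336.0 = 44.16 g
Ice remaining = 289.8 − 44.16 = 245.64 g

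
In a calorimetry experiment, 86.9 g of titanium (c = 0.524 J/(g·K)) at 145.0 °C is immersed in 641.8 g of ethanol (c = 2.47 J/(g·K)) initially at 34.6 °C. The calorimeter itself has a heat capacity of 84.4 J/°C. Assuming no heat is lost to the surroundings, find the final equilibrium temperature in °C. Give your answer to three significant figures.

T_f = 37.5 °C

Heat lost by titanium = heat gained by ethanol + calorimeter.
(86.9)(0.524)(145.0 − T) = [(641.8)(2.47) + 84.4](T − 34.6)
45.5356 (145.0 − T) = 1669.646 (T − 34.6)
6602.7 − 45.5356 T = 1669.646 T − 57770
64372.7 = 1715.1816 T
T = 37.53 °C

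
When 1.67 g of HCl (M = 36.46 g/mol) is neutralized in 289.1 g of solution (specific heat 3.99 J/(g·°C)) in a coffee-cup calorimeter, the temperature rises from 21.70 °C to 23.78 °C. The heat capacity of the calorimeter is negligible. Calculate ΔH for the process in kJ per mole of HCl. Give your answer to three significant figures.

ΔH = -52.4 kJ/mol

|ΔT| = |23.78 − 21.70| = 2.08 °C
|q_surr| = (289.1 × 3.99) × 2.08 = 1153.509 × 2.08 = 2399 J
n(HCl) = 1.67 / 36.46 = 0.04580 mol
Temperature rose, so q_rxn = −|q_surr| = -2.399 kJ
ΔH = q_rxn / n = -52.38 kJ/mol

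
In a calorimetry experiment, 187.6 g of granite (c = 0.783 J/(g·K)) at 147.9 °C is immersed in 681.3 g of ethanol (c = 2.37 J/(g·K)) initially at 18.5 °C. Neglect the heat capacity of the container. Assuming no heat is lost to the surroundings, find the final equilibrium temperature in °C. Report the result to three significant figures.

T_f = 29.3 °C

Heat lost by granite = heat gained by ethanol.
(187.6)(0.783)(147.9 − T) = (681.3)(2.37)(T − 18.5)
146.8908 (147.9 − T) = 1614.681 (T − 18.5)
21725 − 146.8908 T = 1614.681 T − 29872
51597 = 1761.5718 T
T = 29.29 °C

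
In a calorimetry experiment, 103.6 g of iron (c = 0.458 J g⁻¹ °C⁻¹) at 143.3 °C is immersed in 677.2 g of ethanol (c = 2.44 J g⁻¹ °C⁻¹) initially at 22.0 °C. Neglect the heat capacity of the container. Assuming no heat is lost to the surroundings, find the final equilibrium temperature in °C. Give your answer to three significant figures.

T_f = 25.4 °C

Heat lost by iron = heat gained by ethanol.
(103.6)(0.458)(143.3 − T) = (677.2)(2.44)(T − 22.0)
47.4488 (143.3 − T) = 1652.368 (T − 22.0)
6799.4 − 47.4488 T = 1652.368 T − 36352
43151.4 = 1699.8168 T
T = 25.39 °C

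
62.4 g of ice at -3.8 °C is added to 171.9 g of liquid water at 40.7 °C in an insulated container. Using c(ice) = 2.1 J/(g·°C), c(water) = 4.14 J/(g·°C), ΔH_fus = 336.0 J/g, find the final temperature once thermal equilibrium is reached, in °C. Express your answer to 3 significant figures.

Heat to bring ice to 0 °C and melt it: q₁ = 62.4×2.1×3.8 + 62.4×336.0 = 21464 J
Heat the water can supply cooling to 0 °C: 171.9×4.14×40.7 = 28964.8 J > q₁, so all ice melts.
Energy balance: 171.9×4.14×(40.7 − T) = 21464 + 62.4×4.14×(T − 0)
711.666(40.7 − T) = 21464 + 258.336 T
28964.8 − 21464 = 970.002 T
T = 7500.8 / 970.002 = 7.733 °C

T_f = 7.73 °C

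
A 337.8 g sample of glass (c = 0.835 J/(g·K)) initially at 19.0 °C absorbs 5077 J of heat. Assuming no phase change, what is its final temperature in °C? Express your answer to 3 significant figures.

ΔT = q / (m c) = 5077 / (337.8 × 0.835) = 18.00 °C
T_f = 19.0 + 18.00 = 37.00 °C

T_f = 37.0 °C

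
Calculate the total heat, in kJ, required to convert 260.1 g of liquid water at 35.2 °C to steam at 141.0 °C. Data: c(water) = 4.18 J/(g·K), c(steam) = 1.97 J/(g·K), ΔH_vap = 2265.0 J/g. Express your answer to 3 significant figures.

q1 (heat water 35.2→100.0 °C): 260.1 × 4.18 × 64.8 = 70452 J
q2 (vaporize at 100 °C): 260.1 × 2265.0 = 589127 J
q3 (heat steam 100.0→141.0 °C): 260.1 × 1.97 × 41.0 = 21008 J
Total: 70452 + 589127 + 21008 = 680587 J = 681 kJ

q = 681 kJ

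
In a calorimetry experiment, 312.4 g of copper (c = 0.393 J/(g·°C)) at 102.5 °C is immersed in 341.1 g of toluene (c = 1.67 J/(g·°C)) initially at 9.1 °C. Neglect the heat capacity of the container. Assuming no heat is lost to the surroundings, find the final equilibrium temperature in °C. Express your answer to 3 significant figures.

T_f = 25.7 °C

Heat lost by copper = heat gained by toluene.
(312.4)(0.393)(102.5 − T) = (341.1)(1.67)(T − 9.1)
122.7732 (102.5 − T) = 569.637 (T − 9.1)
12584 − 122.7732 T = 569.637 T − 5183.7
17767.7 = 692.4102 T
T = 25.66 °C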